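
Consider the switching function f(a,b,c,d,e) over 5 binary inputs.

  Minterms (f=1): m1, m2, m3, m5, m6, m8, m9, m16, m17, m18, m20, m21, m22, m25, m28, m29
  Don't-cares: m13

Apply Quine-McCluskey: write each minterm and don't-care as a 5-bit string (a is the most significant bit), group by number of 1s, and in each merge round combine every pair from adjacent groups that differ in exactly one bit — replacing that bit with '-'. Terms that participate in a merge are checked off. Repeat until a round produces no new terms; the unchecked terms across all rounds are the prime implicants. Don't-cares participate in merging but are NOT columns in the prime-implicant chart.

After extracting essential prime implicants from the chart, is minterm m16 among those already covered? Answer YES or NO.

NO

[col 0] 00001*, 00010*, 00011*, 00101*, 00110*, 01000*, 01001*, 01101*, 10000*, 10001*, 10010*, 10100*, 10101*, 10110*, 11001*, 11100*, 11101*
[col 1] -0001*, -0010*, -0101*, -0110*, -1001*, -1101*, 0-001*, 0-101*, 00-01*, 00-10*, 000-1, 0001-, 01-01*, 0100-, 1-001*, 1-100*, 1-101*, 10-00*, 10-01*, 10-10*, 100-0*, 1000-*, 101-0*, 1010-*, 11-01*, 1110-*
[col 2] --001*, --101*, -0-01*, -0-10, -1-01*, 0--01*, 1--01*, 1-10-, 10--0, 10-0-
[col 3] ---01
Prime implicants: ---01, -0-10, 000-1, 0001-, 0100-, 1-10-, 10--0, 10-0-
PI chart (minterm → PIs covering it):
  1 | ---01,000-1
  2 | -0-10,0001-
  3 | 000-1,0001-
  5 | ---01  (sole → essential)
  6 | -0-10  (sole → essential)
  8 | 0100-  (sole → essential)
  9 | ---01,0100-
  16 | 10--0,10-0-
  17 | ---01,10-0-
  18 | -0-10,10--0
  20 | 1-10-,10--0,10-0-
  21 | ---01,1-10-,10-0-
  22 | -0-10,10--0
  25 | ---01  (sole → essential)
  28 | 1-10-  (sole → essential)
  29 | ---01,1-10-
Essential prime implicants: ---01, -0-10, 0100-, 1-10-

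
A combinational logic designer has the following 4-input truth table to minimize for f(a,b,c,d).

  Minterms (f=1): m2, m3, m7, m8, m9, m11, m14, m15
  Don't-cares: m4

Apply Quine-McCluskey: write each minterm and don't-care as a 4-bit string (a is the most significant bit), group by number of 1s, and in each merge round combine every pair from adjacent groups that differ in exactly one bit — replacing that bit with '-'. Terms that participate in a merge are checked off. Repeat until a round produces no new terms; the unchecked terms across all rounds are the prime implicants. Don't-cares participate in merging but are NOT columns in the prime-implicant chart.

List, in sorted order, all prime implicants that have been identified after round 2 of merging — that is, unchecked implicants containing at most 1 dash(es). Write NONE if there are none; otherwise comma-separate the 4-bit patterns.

001-, 0100, 10-1, 100-, 111-

Round 0: 0010✓ 0011✓ 0100 0111✓ 1000✓ 1001✓ 1011✓ 1110✓ 1111✓
Round 1: -011✓ -111✓ 0-11✓ 001- 1-11✓ 10-1 100- 111-
Round 2: --11
PIs = {--11, 001-, 0100, 10-1, 100-, 111-}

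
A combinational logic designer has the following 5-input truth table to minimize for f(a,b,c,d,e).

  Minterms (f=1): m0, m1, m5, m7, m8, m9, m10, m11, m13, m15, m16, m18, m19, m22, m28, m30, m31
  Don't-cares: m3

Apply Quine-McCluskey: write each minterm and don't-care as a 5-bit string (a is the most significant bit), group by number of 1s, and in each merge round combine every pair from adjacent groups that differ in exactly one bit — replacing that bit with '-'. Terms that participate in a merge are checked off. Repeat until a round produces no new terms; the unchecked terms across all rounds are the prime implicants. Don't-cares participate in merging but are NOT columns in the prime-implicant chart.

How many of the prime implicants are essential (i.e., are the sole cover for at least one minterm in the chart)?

3

size-2^0 implicants → 00000(✓)  00001(✓)  00011(✓)  00101(✓)  00111(✓)  01000(✓)  01001(✓)  01010(✓)  01011(✓)  01101(✓)  01111(✓)  10000(✓)  10010(✓)  10011(✓)  10110(✓)  11100(✓)  11110(✓)  11111(✓)
size-2^1 implicants → -0000  -0011  -1111  0-000(✓)  0-001(✓)  0-011(✓)  0-101(✓)  0-111(✓)  00-01(✓)  00-11(✓)  000-1(✓)  0000-(✓)  001-1(✓)  01-01(✓)  01-11(✓)  010-0(✓)  010-1(✓)  0100-(✓)  0101-(✓)  011-1(✓)  1-110  10-10  100-0  1001-  111-0  1111-
size-2^2 implicants → 0--01(✓)  0--11(✓)  0-0-1(✓)  0-00-  0-1-1(✓)  00--1(✓)  01--1(✓)  010--
size-2^3 implicants → 0---1
Unchecked terms (primes): -0000, -0011, -1111, 0---1, 0-00-, 010--, 1-110, 10-10, 100-0, 1001-, 111-0, 1111-
Minterm coverage:
  m0 ⊆ -0000,0-00-
  m1 ⊆ 0---1,0-00-
  m5 ⊆ 0---1 [E]
  m7 ⊆ 0---1 [E]
  m8 ⊆ 0-00-,010--
  m9 ⊆ 0---1,0-00-,010--
  m10 ⊆ 010-- [E]
  m11 ⊆ 0---1,010--
  m13 ⊆ 0---1 [E]
  m15 ⊆ -1111,0---1
  m16 ⊆ -0000,100-0
  m18 ⊆ 10-10,100-0,1001-
  m19 ⊆ -0011,1001-
  m22 ⊆ 1-110,10-10
  m28 ⊆ 111-0 [E]
  m30 ⊆ 1-110,111-0,1111-
  m31 ⊆ -1111,1111-
E = {0---1, 010--, 111-0}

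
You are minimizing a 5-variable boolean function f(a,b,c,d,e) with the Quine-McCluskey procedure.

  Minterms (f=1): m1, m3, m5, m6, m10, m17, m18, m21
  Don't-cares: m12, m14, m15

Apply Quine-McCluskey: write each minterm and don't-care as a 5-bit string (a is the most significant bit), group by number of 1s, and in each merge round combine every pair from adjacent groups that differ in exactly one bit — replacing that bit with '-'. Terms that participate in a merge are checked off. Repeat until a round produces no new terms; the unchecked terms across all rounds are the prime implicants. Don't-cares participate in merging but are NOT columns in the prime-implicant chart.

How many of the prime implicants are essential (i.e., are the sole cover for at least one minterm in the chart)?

5

[col 0] 00001*, 00011*, 00101*, 00110*, 01010*, 01100*, 01110*, 01111*, 10001*, 10010, 10101*
[col 1] -0001*, -0101*, 0-110, 00-01*, 000-1, 01-10, 011-0, 0111-, 10-01*
[col 2] -0-01
Prime implicants: -0-01, 0-110, 000-1, 01-10, 011-0, 0111-, 10010
PI chart (minterm → PIs covering it):
  1 | -0-01,000-1
  3 | 000-1  (sole → essential)
  5 | -0-01  (sole → essential)
  6 | 0-110  (sole → essential)
  10 | 01-10  (sole → essential)
  17 | -0-01  (sole → essential)
  18 | 10010  (sole → essential)
  21 | -0-01  (sole → essential)
Essential prime implicants: -0-01, 0-110, 000-1, 01-10, 10010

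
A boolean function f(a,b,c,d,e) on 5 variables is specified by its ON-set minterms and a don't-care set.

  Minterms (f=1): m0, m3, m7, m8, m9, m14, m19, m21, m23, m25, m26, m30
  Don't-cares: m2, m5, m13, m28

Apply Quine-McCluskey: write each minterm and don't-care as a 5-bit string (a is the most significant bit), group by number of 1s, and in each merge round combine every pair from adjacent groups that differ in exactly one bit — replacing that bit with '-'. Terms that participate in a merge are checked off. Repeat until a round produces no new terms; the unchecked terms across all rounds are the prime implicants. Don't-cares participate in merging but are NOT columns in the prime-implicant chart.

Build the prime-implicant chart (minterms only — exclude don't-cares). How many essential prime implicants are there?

Round 0: 00000✓ 00010✓ 00011✓ 00101✓ 00111✓ 01000✓ 01001✓ 01101✓ 01110✓ 10011✓ 10101✓ 10111✓ 11001✓ 11010✓ 11100✓ 11110✓
Round 1: -0011✓ -0101✓ -0111✓ -1001 -1110 0-000 0-101 00-11✓ 000-0 0001- 001-1✓ 01-01 0100- 10-11✓ 101-1✓ 11-10 111-0
Round 2: -0-11 -01-1
PIs = {-0-11, -01-1, -1001, -1110, 0-000, 0-101, 000-0, 0001-, 01-01, 0100-, 11-10, 111-0}
Coverage chart:
  m0: 0-000,000-0
  m3: -0-11,0001-
  m7: -0-11,-01-1
  m8: 0-000,0100-
  m9: -1001,01-01,0100-
  m14: -1110 ←essential
  m19: -0-11 ←essential
  m21: -01-1 ←essential
  m23: -0-11,-01-1
  m25: -1001 ←essential
  m26: 11-10 ←essential
  m30: -1110,11-10,111-0
Essential: -0-11, -01-1, -1001, -1110, 11-10

5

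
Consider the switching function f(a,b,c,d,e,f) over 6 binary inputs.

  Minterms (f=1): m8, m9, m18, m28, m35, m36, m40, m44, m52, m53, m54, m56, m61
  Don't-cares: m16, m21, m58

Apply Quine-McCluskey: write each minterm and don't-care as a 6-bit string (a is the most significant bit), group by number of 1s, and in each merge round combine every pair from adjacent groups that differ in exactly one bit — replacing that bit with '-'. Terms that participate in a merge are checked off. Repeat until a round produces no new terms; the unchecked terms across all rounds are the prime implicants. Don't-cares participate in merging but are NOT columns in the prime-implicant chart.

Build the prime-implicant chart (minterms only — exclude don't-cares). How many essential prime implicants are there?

[col 0] 001000*, 001001*, 010000*, 010010*, 010101*, 011100, 100011, 100100*, 101000*, 101100*, 110100*, 110101*, 110110*, 111000*, 111010*, 111101*
[col 1] -01000, -10101, 00100-, 0100-0, 1-0100, 1-1000, 10-100, 101-00, 11-101, 1101-0, 11010-, 1110-0
Prime implicants: -01000, -10101, 00100-, 0100-0, 011100, 1-0100, 1-1000, 10-100, 100011, 101-00, 11-101, 1101-0, 11010-, 1110-0
PI chart (minterm → PIs covering it):
  8 | -01000,00100-
  9 | 00100-  (sole → essential)
  18 | 0100-0  (sole → essential)
  28 | 011100  (sole → essential)
  35 | 100011  (sole → essential)
  36 | 1-0100,10-100
  40 | -01000,1-1000,101-00
  44 | 10-100,101-00
  52 | 1-0100,1101-0,11010-
  53 | -10101,11-101,11010-
  54 | 1101-0  (sole → essential)
  56 | 1-1000,1110-0
  61 | 11-101  (sole → essential)
Essential prime implicants: 00100-, 0100-0, 011100, 100011, 11-101, 1101-0

6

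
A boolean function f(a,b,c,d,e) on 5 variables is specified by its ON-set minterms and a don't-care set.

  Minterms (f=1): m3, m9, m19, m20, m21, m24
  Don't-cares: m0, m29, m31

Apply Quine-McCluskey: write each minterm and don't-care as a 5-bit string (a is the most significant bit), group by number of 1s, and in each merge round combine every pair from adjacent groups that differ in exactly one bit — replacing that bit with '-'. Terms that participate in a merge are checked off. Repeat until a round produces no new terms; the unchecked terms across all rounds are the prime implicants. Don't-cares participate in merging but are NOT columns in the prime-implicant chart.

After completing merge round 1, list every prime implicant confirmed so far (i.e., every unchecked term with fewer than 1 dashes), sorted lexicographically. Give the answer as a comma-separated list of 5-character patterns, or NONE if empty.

00000, 01001, 11000

[col 0] 00000, 00011*, 01001, 10011*, 10100*, 10101*, 11000, 11101*, 11111*
[col 1] -0011, 1-101, 1010-, 111-1
Prime implicants: -0011, 00000, 01001, 1-101, 1010-, 11000, 111-1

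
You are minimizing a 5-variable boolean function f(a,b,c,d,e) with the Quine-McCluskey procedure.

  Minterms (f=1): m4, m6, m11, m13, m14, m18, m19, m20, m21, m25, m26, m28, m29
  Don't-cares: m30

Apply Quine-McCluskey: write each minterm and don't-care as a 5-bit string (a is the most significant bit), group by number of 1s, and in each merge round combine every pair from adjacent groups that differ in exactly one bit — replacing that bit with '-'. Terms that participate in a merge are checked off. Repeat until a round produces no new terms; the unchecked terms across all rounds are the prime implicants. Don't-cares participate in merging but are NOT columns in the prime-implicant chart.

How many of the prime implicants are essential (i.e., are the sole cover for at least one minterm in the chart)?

Round 0: 00100✓ 00110✓ 01011 01101✓ 01110✓ 10010✓ 10011✓ 10100✓ 10101✓ 11001✓ 11010✓ 11100✓ 11101✓ 11110✓
Round 1: -0100 -1101 -1110 0-110 001-0 1-010 1-100✓ 1-101✓ 1001- 1010-✓ 11-01 11-10 111-0 1110-✓
Round 2: 1-10-
PIs = {-0100, -1101, -1110, 0-110, 001-0, 01011, 1-010, 1-10-, 1001-, 11-01, 11-10, 111-0}
Coverage chart:
  m4: -0100,001-0
  m6: 0-110,001-0
  m11: 01011 ←essential
  m13: -1101 ←essential
  m14: -1110,0-110
  m18: 1-010,1001-
  m19: 1001- ←essential
  m20: -0100,1-10-
  m21: 1-10- ←essential
  m25: 11-01 ←essential
  m26: 1-010,11-10
  m28: 1-10-,111-0
  m29: -1101,1-10-,11-01
Essential: -1101, 01011, 1-10-, 1001-, 11-01

5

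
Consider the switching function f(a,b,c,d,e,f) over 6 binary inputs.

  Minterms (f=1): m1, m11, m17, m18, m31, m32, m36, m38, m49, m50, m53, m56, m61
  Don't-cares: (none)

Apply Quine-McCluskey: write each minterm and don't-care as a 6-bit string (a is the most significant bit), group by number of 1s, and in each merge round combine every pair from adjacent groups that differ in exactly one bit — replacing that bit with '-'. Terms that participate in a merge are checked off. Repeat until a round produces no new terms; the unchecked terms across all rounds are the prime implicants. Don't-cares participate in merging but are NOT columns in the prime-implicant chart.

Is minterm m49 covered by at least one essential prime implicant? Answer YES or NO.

NO

size-2^0 implicants → 000001(✓)  001011  010001(✓)  010010(✓)  011111  100000(✓)  100100(✓)  100110(✓)  110001(✓)  110010(✓)  110101(✓)  111000  111101(✓)
size-2^1 implicants → -10001  -10010  0-0001  100-00  1001-0  11-101  110-01
Unchecked terms (primes): -10001, -10010, 0-0001, 001011, 011111, 100-00, 1001-0, 11-101, 110-01, 111000
Minterm coverage:
  m1 ⊆ 0-0001 [E]
  m11 ⊆ 001011 [E]
  m17 ⊆ -10001,0-0001
  m18 ⊆ -10010 [E]
  m31 ⊆ 011111 [E]
  m32 ⊆ 100-00 [E]
  m36 ⊆ 100-00,1001-0
  m38 ⊆ 1001-0 [E]
  m49 ⊆ -10001,110-01
  m50 ⊆ -10010 [E]
  m53 ⊆ 11-101,110-01
  m56 ⊆ 111000 [E]
  m61 ⊆ 11-101 [E]
E = {-10010, 0-0001, 001011, 011111, 100-00, 1001-0, 11-101, 111000}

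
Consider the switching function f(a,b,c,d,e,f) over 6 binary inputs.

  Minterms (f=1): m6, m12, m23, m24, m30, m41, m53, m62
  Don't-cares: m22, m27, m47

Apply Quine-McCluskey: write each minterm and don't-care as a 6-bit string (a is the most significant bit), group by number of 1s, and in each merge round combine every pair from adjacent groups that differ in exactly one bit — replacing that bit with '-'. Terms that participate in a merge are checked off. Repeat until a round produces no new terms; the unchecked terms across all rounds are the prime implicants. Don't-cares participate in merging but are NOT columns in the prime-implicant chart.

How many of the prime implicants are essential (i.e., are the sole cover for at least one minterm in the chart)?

[col 0] 000110*, 001100, 010110*, 010111*, 011000, 011011, 011110*, 101001, 101111, 110101, 111110*
[col 1] -11110, 0-0110, 01-110, 01011-
Prime implicants: -11110, 0-0110, 001100, 01-110, 01011-, 011000, 011011, 101001, 101111, 110101
PI chart (minterm → PIs covering it):
  6 | 0-0110  (sole → essential)
  12 | 001100  (sole → essential)
  23 | 01011-  (sole → essential)
  24 | 011000  (sole → essential)
  30 | -11110,01-110
  41 | 101001  (sole → essential)
  53 | 110101  (sole → essential)
  62 | -11110  (sole → essential)
Essential prime implicants: -11110, 0-0110, 001100, 01011-, 011000, 101001, 110101

7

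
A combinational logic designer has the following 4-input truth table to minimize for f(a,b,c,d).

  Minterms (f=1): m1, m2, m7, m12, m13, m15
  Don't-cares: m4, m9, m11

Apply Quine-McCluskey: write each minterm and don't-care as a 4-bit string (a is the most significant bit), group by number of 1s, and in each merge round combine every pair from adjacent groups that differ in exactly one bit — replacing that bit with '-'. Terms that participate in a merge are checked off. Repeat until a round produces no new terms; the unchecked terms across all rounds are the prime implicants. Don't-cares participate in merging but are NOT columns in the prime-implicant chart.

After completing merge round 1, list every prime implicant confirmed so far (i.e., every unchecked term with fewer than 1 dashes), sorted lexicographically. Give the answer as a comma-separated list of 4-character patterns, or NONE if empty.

[col 0] 0001*, 0010, 0100*, 0111*, 1001*, 1011*, 1100*, 1101*, 1111*
[col 1] -001, -100, -111, 1-01*, 1-11*, 10-1*, 11-1*, 110-
[col 2] 1--1
Prime implicants: -001, -100, -111, 0010, 1--1, 110-

0010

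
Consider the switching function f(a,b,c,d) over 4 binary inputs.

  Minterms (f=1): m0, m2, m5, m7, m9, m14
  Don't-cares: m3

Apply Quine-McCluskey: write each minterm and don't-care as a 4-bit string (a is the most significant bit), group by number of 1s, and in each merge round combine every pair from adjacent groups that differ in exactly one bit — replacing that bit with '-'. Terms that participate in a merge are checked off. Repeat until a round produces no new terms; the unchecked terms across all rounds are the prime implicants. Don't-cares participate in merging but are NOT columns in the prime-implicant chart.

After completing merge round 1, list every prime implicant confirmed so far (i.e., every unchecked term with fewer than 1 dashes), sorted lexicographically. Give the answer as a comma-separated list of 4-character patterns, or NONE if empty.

[col 0] 0000*, 0010*, 0011*, 0101*, 0111*, 1001, 1110
[col 1] 0-11, 00-0, 001-, 01-1
Prime implicants: 0-11, 00-0, 001-, 01-1, 1001, 1110

1001, 1110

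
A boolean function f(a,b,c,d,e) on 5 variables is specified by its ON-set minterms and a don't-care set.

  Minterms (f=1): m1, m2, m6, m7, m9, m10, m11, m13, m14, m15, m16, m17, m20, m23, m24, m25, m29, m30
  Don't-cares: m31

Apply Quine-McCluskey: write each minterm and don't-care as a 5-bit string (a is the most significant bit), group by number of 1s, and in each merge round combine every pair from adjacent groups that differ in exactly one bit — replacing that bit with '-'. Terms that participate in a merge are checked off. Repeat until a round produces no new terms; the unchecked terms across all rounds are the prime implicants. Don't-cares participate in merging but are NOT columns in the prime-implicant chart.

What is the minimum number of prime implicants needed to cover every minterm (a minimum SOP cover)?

size-2^0 implicants → 00001(✓)  00010(✓)  00110(✓)  00111(✓)  01001(✓)  01010(✓)  01011(✓)  01101(✓)  01110(✓)  01111(✓)  10000(✓)  10001(✓)  10100(✓)  10111(✓)  11000(✓)  11001(✓)  11101(✓)  11110(✓)  11111(✓)
size-2^1 implicants → -0001(✓)  -0111(✓)  -1001(✓)  -1101(✓)  -1110(✓)  -1111(✓)  0-001(✓)  0-010(✓)  0-110(✓)  0-111(✓)  00-10(✓)  0011-(✓)  01-01(✓)  01-10(✓)  01-11(✓)  010-1(✓)  0101-(✓)  011-1(✓)  0111-(✓)  1-000(✓)  1-001(✓)  1-111(✓)  10-00  1000-(✓)  11-01(✓)  1100-(✓)  111-1(✓)  1111-(✓)
size-2^2 implicants → --001  --111  -1-01  -11-1  -111-  0--10  0-11-  01--1  01-1-  1-00-
Unchecked terms (primes): --001, --111, -1-01, -11-1, -111-, 0--10, 0-11-, 01--1, 01-1-, 1-00-, 10-00
Minterm coverage:
  m1 ⊆ --001 [E]
  m2 ⊆ 0--10 [E]
  m6 ⊆ 0--10,0-11-
  m7 ⊆ --111,0-11-
  m9 ⊆ --001,-1-01,01--1
  m10 ⊆ 0--10,01-1-
  m11 ⊆ 01--1,01-1-
  m13 ⊆ -1-01,-11-1,01--1
  m14 ⊆ -111-,0--10,0-11-,01-1-
  m15 ⊆ --111,-11-1,-111-,0-11-,01--1,01-1-
  m16 ⊆ 1-00-,10-00
  m17 ⊆ --001,1-00-
  m20 ⊆ 10-00 [E]
  m23 ⊆ --111 [E]
  m24 ⊆ 1-00- [E]
  m25 ⊆ --001,-1-01,1-00-
  m29 ⊆ -1-01,-11-1
  m30 ⊆ -111- [E]
E = {--001, --111, -111-, 0--10, 1-00-, 10-00}
Petrick residual → -1-01, 01--1
Cover = c'd'e + cde + bd'e + bcd + a'de' + a'be + ac'd' + ab'd'e'  |cover|=8

8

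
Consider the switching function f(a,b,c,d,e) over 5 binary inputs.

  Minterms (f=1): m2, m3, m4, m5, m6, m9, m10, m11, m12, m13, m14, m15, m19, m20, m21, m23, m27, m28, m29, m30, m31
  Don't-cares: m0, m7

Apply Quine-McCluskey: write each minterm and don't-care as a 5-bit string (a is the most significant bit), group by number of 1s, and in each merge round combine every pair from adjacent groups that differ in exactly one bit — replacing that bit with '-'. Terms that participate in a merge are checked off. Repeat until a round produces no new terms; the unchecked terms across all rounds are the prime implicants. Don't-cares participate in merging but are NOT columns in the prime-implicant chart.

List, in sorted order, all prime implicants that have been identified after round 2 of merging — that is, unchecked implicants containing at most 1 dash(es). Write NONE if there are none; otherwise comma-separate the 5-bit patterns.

NONE

[col 0] 00000*, 00010*, 00011*, 00100*, 00101*, 00110*, 00111*, 01001*, 01010*, 01011*, 01100*, 01101*, 01110*, 01111*, 10011*, 10100*, 10101*, 10111*, 11011*, 11100*, 11101*, 11110*, 11111*
[col 1] -0011*, -0100*, -0101*, -0111*, -1011*, -1100*, -1101*, -1110*, -1111*, 0-010*, 0-011*, 0-100*, 0-101*, 0-110*, 0-111*, 00-00*, 00-10*, 00-11*, 000-0*, 0001-*, 001-0*, 001-1*, 0010-*, 0011-*, 01-01*, 01-10*, 01-11*, 010-1*, 0101-*, 011-0*, 011-1*, 0110-*, 0111-*, 1-011*, 1-100*, 1-101*, 1-111*, 10-11*, 101-1*, 1010-*, 11-11*, 111-0*, 111-1*, 1110-*, 1111-*
[col 2] --011*, --100*, --101*, --111*, -0-11*, -01-1*, -010-*, -1-11*, -11-0*, -11-1*, -110-*, -111-*, 0--10*, 0--11*, 0-01-*, 0-1-0*, 0-1-1*, 0-10-*, 0-11-*, 00--0, 00-1-*, 001--*, 01--1, 01-1-*, 011--*, 1--11*, 1-1-1*, 1-10-*, 111--*
[col 3] ---11, --1-1, --10-, -11--, 0--1-, 0-1--
Prime implicants: ---11, --1-1, --10-, -11--, 0--1-, 0-1--, 00--0, 01--1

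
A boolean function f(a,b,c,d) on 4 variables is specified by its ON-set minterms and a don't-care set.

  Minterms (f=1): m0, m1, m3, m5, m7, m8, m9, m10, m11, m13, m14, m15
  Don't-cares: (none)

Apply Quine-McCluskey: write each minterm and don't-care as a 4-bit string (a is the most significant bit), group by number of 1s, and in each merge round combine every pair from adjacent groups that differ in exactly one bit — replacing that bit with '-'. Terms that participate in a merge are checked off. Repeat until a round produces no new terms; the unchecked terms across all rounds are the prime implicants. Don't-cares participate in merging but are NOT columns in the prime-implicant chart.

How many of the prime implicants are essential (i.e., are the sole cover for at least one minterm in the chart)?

[col 0] 0000*, 0001*, 0011*, 0101*, 0111*, 1000*, 1001*, 1010*, 1011*, 1101*, 1110*, 1111*
[col 1] -000*, -001*, -011*, -101*, -111*, 0-01*, 0-11*, 00-1*, 000-*, 01-1*, 1-01*, 1-10*, 1-11*, 10-0*, 10-1*, 100-*, 101-*, 11-1*, 111-*
[col 2] --01*, --11*, -0-1*, -00-, -1-1*, 0--1*, 1--1*, 1-1-, 10--
[col 3] ---1
Prime implicants: ---1, -00-, 1-1-, 10--
PI chart (minterm → PIs covering it):
  0 | -00-  (sole → essential)
  1 | ---1,-00-
  3 | ---1  (sole → essential)
  5 | ---1  (sole → essential)
  7 | ---1  (sole → essential)
  8 | -00-,10--
  9 | ---1,-00-,10--
  10 | 1-1-,10--
  11 | ---1,1-1-,10--
  13 | ---1  (sole → essential)
  14 | 1-1-  (sole → essential)
  15 | ---1,1-1-
Essential prime implicants: ---1, -00-, 1-1-

3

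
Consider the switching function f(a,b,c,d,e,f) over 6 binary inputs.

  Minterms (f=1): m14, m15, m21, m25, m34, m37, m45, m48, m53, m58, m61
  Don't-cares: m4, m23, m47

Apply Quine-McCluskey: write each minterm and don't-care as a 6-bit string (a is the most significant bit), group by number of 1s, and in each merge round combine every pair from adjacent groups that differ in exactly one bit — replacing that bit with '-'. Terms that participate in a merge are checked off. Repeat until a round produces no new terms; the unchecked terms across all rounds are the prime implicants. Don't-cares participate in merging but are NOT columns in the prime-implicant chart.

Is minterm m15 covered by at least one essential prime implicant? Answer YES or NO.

Round 0: 000100 001110✓ 001111✓ 010101✓ 010111✓ 011001 100010 100101✓ 101101✓ 101111✓ 110000 110101✓ 111010 111101✓
Round 1: -01111 -10101 00111- 0101-1 1-0101✓ 1-1101✓ 10-101✓ 1011-1 11-101✓
Round 2: 1--101
PIs = {-01111, -10101, 000100, 00111-, 0101-1, 011001, 1--101, 100010, 1011-1, 110000, 111010}
Coverage chart:
  m14: 00111- ←essential
  m15: -01111,00111-
  m21: -10101,0101-1
  m25: 011001 ←essential
  m34: 100010 ←essential
  m37: 1--101 ←essential
  m45: 1--101,1011-1
  m48: 110000 ←essential
  m53: -10101,1--101
  m58: 111010 ←essential
  m61: 1--101 ←essential
Essential: 00111-, 011001, 1--101, 100010, 110000, 111010

YES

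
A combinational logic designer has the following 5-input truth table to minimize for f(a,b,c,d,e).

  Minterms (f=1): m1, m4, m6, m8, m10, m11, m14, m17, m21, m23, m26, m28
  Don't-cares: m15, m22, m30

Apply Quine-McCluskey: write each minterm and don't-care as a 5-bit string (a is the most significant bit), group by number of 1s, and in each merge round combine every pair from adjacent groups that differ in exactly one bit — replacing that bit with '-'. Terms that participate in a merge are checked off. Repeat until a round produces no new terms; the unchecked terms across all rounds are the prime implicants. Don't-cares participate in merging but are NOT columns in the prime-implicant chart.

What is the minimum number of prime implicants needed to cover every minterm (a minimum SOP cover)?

7

size-2^0 implicants → 00001(✓)  00100(✓)  00110(✓)  01000(✓)  01010(✓)  01011(✓)  01110(✓)  01111(✓)  10001(✓)  10101(✓)  10110(✓)  10111(✓)  11010(✓)  11100(✓)  11110(✓)
size-2^1 implicants → -0001  -0110(✓)  -1010(✓)  -1110(✓)  0-110(✓)  001-0  01-10(✓)  01-11(✓)  010-0  0101-(✓)  0111-(✓)  1-110(✓)  10-01  101-1  1011-  11-10(✓)  111-0
size-2^2 implicants → --110  -1-10  01-1-
Unchecked terms (primes): --110, -0001, -1-10, 001-0, 01-1-, 010-0, 10-01, 101-1, 1011-, 111-0
Minterm coverage:
  m1 ⊆ -0001 [E]
  m4 ⊆ 001-0 [E]
  m6 ⊆ --110,001-0
  m8 ⊆ 010-0 [E]
  m10 ⊆ -1-10,01-1-,010-0
  m11 ⊆ 01-1- [E]
  m14 ⊆ --110,-1-10,01-1-
  m17 ⊆ -0001,10-01
  m21 ⊆ 10-01,101-1
  m23 ⊆ 101-1,1011-
  m26 ⊆ -1-10 [E]
  m28 ⊆ 111-0 [E]
E = {-0001, -1-10, 001-0, 01-1-, 010-0, 111-0}
Petrick residual → 101-1
Cover = b'c'd'e + bde' + a'b'ce' + a'bd + a'bc'e' + ab'ce + abce'  |cover|=7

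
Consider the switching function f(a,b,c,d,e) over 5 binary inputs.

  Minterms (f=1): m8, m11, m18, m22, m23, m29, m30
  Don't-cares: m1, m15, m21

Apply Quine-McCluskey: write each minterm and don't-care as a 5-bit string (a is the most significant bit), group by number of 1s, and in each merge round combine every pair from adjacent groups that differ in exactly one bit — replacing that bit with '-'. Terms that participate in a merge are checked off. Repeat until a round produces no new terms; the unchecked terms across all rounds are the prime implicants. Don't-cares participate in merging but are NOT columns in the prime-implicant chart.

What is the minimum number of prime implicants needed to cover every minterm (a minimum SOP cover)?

Round 0: 00001 01000 01011✓ 01111✓ 10010✓ 10101✓ 10110✓ 10111✓ 11101✓ 11110✓
Round 1: 01-11 1-101 1-110 10-10 101-1 1011-
PIs = {00001, 01-11, 01000, 1-101, 1-110, 10-10, 101-1, 1011-}
Coverage chart:
  m8: 01000 ←essential
  m11: 01-11 ←essential
  m18: 10-10 ←essential
  m22: 1-110,10-10,1011-
  m23: 101-1,1011-
  m29: 1-101 ←essential
  m30: 1-110 ←essential
Essential: 01-11, 01000, 1-101, 1-110, 10-10
Petrick residual → 101-1
Min cover (6 terms): a'bde + a'bc'd'e' + acd'e + acde' + ab'de' + ab'ce

6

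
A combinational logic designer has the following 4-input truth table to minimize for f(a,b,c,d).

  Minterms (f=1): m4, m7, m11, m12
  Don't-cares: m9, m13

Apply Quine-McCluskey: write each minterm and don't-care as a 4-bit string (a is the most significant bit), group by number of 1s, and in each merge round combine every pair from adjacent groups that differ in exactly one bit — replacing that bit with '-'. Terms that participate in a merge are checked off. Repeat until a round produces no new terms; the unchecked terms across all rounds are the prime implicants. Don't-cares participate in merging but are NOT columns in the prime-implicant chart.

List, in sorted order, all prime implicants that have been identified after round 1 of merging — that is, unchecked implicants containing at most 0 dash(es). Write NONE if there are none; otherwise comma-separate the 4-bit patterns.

0111

size-2^0 implicants → 0100(✓)  0111  1001(✓)  1011(✓)  1100(✓)  1101(✓)
size-2^1 implicants → -100  1-01  10-1  110-
Unchecked terms (primes): -100, 0111, 1-01, 10-1, 110-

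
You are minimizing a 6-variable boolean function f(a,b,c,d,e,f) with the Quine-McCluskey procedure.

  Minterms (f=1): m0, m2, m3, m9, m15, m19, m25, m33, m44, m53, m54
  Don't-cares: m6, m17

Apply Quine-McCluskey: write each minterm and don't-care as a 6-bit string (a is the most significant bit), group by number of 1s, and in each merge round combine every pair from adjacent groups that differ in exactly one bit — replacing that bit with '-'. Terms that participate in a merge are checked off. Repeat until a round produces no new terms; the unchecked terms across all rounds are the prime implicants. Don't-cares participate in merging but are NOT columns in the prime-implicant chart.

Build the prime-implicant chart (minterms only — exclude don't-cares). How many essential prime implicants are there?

size-2^0 implicants → 000000(✓)  000010(✓)  000011(✓)  000110(✓)  001001(✓)  001111  010001(✓)  010011(✓)  011001(✓)  100001  101100  110101  110110
size-2^1 implicants → 0-0011  0-1001  000-10  0000-0  00001-  01-001  0100-1
Unchecked terms (primes): 0-0011, 0-1001, 000-10, 0000-0, 00001-, 001111, 01-001, 0100-1, 100001, 101100, 110101, 110110
Minterm coverage:
  m0 ⊆ 0000-0 [E]
  m2 ⊆ 000-10,0000-0,00001-
  m3 ⊆ 0-0011,00001-
  m9 ⊆ 0-1001 [E]
  m15 ⊆ 001111 [E]
  m19 ⊆ 0-0011,0100-1
  m25 ⊆ 0-1001,01-001
  m33 ⊆ 100001 [E]
  m44 ⊆ 101100 [E]
  m53 ⊆ 110101 [E]
  m54 ⊆ 110110 [E]
E = {0-1001, 0000-0, 001111, 100001, 101100, 110101, 110110}

7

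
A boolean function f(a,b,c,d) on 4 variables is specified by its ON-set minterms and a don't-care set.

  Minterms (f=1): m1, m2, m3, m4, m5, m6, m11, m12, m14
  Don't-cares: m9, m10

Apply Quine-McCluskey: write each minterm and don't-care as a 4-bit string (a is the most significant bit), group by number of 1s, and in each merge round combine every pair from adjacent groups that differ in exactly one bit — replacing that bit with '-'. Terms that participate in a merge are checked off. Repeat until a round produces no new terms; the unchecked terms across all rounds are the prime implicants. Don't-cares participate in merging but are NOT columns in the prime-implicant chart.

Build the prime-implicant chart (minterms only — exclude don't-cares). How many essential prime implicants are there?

1

Round 0: 0001✓ 0010✓ 0011✓ 0100✓ 0101✓ 0110✓ 1001✓ 1010✓ 1011✓ 1100✓ 1110✓
Round 1: -001✓ -010✓ -011✓ -100✓ -110✓ 0-01 0-10✓ 00-1✓ 001-✓ 01-0✓ 010- 1-10✓ 10-1✓ 101-✓ 11-0✓
Round 2: --10 -0-1 -01- -1-0
PIs = {--10, -0-1, -01-, -1-0, 0-01, 010-}
Coverage chart:
  m1: -0-1,0-01
  m2: --10,-01-
  m3: -0-1,-01-
  m4: -1-0,010-
  m5: 0-01,010-
  m6: --10,-1-0
  m11: -0-1,-01-
  m12: -1-0 ←essential
  m14: --10,-1-0
Essential: -1-0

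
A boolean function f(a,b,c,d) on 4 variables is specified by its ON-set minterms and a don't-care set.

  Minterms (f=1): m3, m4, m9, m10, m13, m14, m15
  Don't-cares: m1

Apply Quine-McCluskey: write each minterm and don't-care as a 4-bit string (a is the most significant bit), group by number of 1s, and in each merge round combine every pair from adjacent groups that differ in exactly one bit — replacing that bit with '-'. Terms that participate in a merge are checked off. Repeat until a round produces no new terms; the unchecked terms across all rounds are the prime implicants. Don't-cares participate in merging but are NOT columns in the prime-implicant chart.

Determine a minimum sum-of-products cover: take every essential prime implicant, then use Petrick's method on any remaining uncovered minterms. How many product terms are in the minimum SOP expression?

5

[col 0] 0001*, 0011*, 0100, 1001*, 1010*, 1101*, 1110*, 1111*
[col 1] -001, 00-1, 1-01, 1-10, 11-1, 111-
Prime implicants: -001, 00-1, 0100, 1-01, 1-10, 11-1, 111-
PI chart (minterm → PIs covering it):
  3 | 00-1  (sole → essential)
  4 | 0100  (sole → essential)
  9 | -001,1-01
  10 | 1-10  (sole → essential)
  13 | 1-01,11-1
  14 | 1-10,111-
  15 | 11-1,111-
Essential prime implicants: 00-1, 0100, 1-10
Petrick residual → -001, 11-1
Minimum SOP uses 5 PIs: b'c'd + a'b'd + a'bc'd' + acd' + abd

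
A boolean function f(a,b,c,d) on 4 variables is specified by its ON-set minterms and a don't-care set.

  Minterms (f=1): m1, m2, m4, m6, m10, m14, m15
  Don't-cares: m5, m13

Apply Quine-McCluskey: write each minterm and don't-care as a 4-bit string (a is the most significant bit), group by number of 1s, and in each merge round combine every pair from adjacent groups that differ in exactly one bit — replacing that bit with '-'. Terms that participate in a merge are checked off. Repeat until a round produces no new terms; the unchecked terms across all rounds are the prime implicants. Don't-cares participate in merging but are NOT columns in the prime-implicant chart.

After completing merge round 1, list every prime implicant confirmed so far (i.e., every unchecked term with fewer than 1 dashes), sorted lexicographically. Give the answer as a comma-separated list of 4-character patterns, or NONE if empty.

NONE

[col 0] 0001*, 0010*, 0100*, 0101*, 0110*, 1010*, 1101*, 1110*, 1111*
[col 1] -010*, -101, -110*, 0-01, 0-10*, 01-0, 010-, 1-10*, 11-1, 111-
[col 2] --10
Prime implicants: --10, -101, 0-01, 01-0, 010-, 11-1, 111-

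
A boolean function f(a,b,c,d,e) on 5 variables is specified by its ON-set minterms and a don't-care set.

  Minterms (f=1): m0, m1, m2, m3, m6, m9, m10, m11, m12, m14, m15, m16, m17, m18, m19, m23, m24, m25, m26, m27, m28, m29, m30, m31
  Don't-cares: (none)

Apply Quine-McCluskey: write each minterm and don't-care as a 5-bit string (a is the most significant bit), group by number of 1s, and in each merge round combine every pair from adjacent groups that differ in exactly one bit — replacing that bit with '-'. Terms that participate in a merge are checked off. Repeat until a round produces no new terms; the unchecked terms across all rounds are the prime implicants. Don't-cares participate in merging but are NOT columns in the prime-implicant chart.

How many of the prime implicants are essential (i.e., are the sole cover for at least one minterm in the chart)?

7

Round 0: 00000✓ 00001✓ 00010✓ 00011✓ 00110✓ 01001✓ 01010✓ 01011✓ 01100✓ 01110✓ 01111✓ 10000✓ 10001✓ 10010✓ 10011✓ 10111✓ 11000✓ 11001✓ 11010✓ 11011✓ 11100✓ 11101✓ 11110✓ 11111✓
Round 1: -0000✓ -0001✓ -0010✓ -0011✓ -1001✓ -1010✓ -1011✓ -1100✓ -1110✓ -1111✓ 0-001✓ 0-010✓ 0-011✓ 0-110✓ 00-10✓ 000-0✓ 000-1✓ 0000-✓ 0001-✓ 01-10✓ 01-11✓ 010-1✓ 0101-✓ 011-0✓ 0111-✓ 1-000✓ 1-001✓ 1-010✓ 1-011✓ 1-111✓ 10-11✓ 100-0✓ 100-1✓ 1000-✓ 1001-✓ 11-00✓ 11-01✓ 11-10✓ 11-11✓ 110-0✓ 110-1✓ 1100-✓ 1101-✓ 111-0✓ 111-1✓ 1110-✓ 1111-✓
Round 2: --001✓ --010✓ --011✓ -00-0✓ -00-1✓ -000-✓ -001-✓ -1-10✓ -1-11✓ -10-1✓ -101-✓ -11-0 -111-✓ 0--10 0-0-1✓ 0-01-✓ 000--✓ 01-1-✓ 1--11 1-0-0✓ 1-0-1✓ 1-00-✓ 1-01-✓ 100--✓ 11--0✓ 11--1✓ 11-0-✓ 11-1-✓ 110--✓ 111--✓
Round 3: --0-1 --01- -00-- -1-1- 1-0-- 11---
PIs = {--0-1, --01-, -00--, -1-1-, -11-0, 0--10, 1--11, 1-0--, 11---}
Coverage chart:
  m0: -00-- ←essential
  m1: --0-1,-00--
  m2: --01-,-00--,0--10
  m3: --0-1,--01-,-00--
  m6: 0--10 ←essential
  m9: --0-1 ←essential
  m10: --01-,-1-1-,0--10
  m11: --0-1,--01-,-1-1-
  m12: -11-0 ←essential
  m14: -1-1-,-11-0,0--10
  m15: -1-1- ←essential
  m16: -00--,1-0--
  m17: --0-1,-00--,1-0--
  m18: --01-,-00--,1-0--
  m19: --0-1,--01-,-00--,1--11,1-0--
  m23: 1--11 ←essential
  m24: 1-0--,11---
  m25: --0-1,1-0--,11---
  m26: --01-,-1-1-,1-0--,11---
  m27: --0-1,--01-,-1-1-,1--11,1-0--,11---
  m28: -11-0,11---
  m29: 11--- ←essential
  m30: -1-1-,-11-0,11---
  m31: -1-1-,1--11,11---
Essential: --0-1, -00--, -1-1-, -11-0, 0--10, 1--11, 11---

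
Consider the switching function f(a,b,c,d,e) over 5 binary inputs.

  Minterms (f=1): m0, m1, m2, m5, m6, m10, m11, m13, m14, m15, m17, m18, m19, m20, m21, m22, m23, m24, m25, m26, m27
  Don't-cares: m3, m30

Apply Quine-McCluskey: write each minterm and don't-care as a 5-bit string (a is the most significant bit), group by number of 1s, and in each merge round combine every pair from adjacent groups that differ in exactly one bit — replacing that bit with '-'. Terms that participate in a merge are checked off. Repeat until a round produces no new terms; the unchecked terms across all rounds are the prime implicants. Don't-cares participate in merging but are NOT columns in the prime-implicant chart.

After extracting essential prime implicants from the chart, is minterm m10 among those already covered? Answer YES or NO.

YES

size-2^0 implicants → 00000(✓)  00001(✓)  00010(✓)  00011(✓)  00101(✓)  00110(✓)  01010(✓)  01011(✓)  01101(✓)  01110(✓)  01111(✓)  10001(✓)  10010(✓)  10011(✓)  10100(✓)  10101(✓)  10110(✓)  10111(✓)  11000(✓)  11001(✓)  11010(✓)  11011(✓)  11110(✓)
size-2^1 implicants → -0001(✓)  -0010(✓)  -0011(✓)  -0101(✓)  -0110(✓)  -1010(✓)  -1011(✓)  -1110(✓)  0-010(✓)  0-011(✓)  0-101  0-110(✓)  00-01(✓)  00-10(✓)  000-0(✓)  000-1(✓)  0000-(✓)  0001-(✓)  01-10(✓)  01-11(✓)  0101-(✓)  011-1  0111-(✓)  1-001(✓)  1-010(✓)  1-011(✓)  1-110(✓)  10-01(✓)  10-10(✓)  10-11(✓)  100-1(✓)  1001-(✓)  101-0(✓)  101-1(✓)  1010-(✓)  1011-(✓)  11-10(✓)  110-0(✓)  110-1(✓)  1100-(✓)  1101-(✓)
size-2^2 implicants → --010(✓)  --011(✓)  --110(✓)  -0-01  -0-10(✓)  -00-1  -001-(✓)  -1-10(✓)  -101-(✓)  0--10(✓)  0-01-(✓)  000--  01-1-  1--10(✓)  1-0-1  1-01-(✓)  10--1  10-1-  101--  110--
size-2^3 implicants → ---10  --01-
Unchecked terms (primes): ---10, --01-, -0-01, -00-1, 0-101, 000--, 01-1-, 011-1, 1-0-1, 10--1, 10-1-, 101--, 110--
Minterm coverage:
  m0 ⊆ 000-- [E]
  m1 ⊆ -0-01,-00-1,000--
  m2 ⊆ ---10,--01-,000--
  m5 ⊆ -0-01,0-101
  m6 ⊆ ---10 [E]
  m10 ⊆ ---10,--01-,01-1-
  m11 ⊆ --01-,01-1-
  m13 ⊆ 0-101,011-1
  m14 ⊆ ---10,01-1-
  m15 ⊆ 01-1-,011-1
  m17 ⊆ -0-01,-00-1,1-0-1,10--1
  m18 ⊆ ---10,--01-,10-1-
  m19 ⊆ --01-,-00-1,1-0-1,10--1,10-1-
  m20 ⊆ 101-- [E]
  m21 ⊆ -0-01,10--1,101--
  m22 ⊆ ---10,10-1-,101--
  m23 ⊆ 10--1,10-1-,101--
  m24 ⊆ 110-- [E]
  m25 ⊆ 1-0-1,110--
  m26 ⊆ ---10,--01-,110--
  m27 ⊆ --01-,1-0-1,110--
E = {---10, 000--, 101--, 110--}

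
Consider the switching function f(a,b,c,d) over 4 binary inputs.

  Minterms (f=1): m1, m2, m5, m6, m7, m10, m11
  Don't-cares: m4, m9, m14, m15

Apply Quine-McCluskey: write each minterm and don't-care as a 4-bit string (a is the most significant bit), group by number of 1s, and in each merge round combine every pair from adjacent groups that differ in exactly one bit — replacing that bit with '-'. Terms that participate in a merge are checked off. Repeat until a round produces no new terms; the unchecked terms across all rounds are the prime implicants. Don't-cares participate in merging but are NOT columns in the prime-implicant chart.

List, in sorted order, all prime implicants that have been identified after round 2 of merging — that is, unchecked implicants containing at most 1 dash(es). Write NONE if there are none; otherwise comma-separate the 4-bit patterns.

-001, 0-01, 10-1

Round 0: 0001✓ 0010✓ 0100✓ 0101✓ 0110✓ 0111✓ 1001✓ 1010✓ 1011✓ 1110✓ 1111✓
Round 1: -001 -010✓ -110✓ -111✓ 0-01 0-10✓ 01-0✓ 01-1✓ 010-✓ 011-✓ 1-10✓ 1-11✓ 10-1 101-✓ 111-✓
Round 2: --10 -11- 01-- 1-1-
PIs = {--10, -001, -11-, 0-01, 01--, 1-1-, 10-1}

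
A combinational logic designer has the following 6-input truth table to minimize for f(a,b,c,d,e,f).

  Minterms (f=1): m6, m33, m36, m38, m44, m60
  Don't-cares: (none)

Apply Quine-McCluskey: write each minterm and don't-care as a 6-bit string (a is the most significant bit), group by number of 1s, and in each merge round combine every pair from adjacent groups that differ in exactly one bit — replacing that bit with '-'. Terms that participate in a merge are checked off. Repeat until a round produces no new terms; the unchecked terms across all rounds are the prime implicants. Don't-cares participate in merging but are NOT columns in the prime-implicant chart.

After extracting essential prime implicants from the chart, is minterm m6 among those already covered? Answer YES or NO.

Round 0: 000110✓ 100001 100100✓ 100110✓ 101100✓ 111100✓
Round 1: -00110 1-1100 10-100 1001-0
PIs = {-00110, 1-1100, 10-100, 100001, 1001-0}
Coverage chart:
  m6: -00110 ←essential
  m33: 100001 ←essential
  m36: 10-100,1001-0
  m38: -00110,1001-0
  m44: 1-1100,10-100
  m60: 1-1100 ←essential
Essential: -00110, 1-1100, 100001

YES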